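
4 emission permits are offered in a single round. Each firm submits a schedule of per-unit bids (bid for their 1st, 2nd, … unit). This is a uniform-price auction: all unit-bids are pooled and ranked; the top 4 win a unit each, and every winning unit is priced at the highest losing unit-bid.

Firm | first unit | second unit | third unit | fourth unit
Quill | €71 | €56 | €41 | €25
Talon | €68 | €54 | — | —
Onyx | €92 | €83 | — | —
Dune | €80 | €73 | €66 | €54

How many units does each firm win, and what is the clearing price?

Merging the schedules and taking the best 4: 92 (Onyx-1), 83 (Onyx-2), 80 (Dune-1), 73 (Dune-2)
Highest rejected unit-bid = €71.
Allocation: Dune 2, Onyx 2.

Dune 2, Onyx 2; clearing price €71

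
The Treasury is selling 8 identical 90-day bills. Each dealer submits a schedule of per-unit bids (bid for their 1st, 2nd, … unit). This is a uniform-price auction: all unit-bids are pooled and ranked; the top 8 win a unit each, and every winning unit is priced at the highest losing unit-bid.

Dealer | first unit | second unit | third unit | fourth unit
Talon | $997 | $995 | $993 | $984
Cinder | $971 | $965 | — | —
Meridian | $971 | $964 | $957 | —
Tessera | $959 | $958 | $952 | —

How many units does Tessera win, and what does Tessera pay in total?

Tessera: 0 units, pays $0

Pooled unit-bids ranked (top 8): 997 (Talon-1), 995 (Talon-2), 993 (Talon-3), 984 (Talon-4), 971 (Cinder-1), 971 (Meridian-1), 965 (Cinder-2), 964 (Meridian-2)
First bid not allocated: $959.
Tessera wins 0 unit(s) at $959 each.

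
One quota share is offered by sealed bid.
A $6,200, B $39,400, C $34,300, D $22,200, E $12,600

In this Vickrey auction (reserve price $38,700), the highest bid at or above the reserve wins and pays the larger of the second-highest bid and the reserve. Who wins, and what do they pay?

B pays $38,700

Sorting bids: 39,400 (B) > 34,300 (C) > 22,200 (D) > 12,600 (E) > 6,200 (A)
Highest eligible bid: B at $39,400.
max(second-highest $34,300, reserve $38,700) = $38,700.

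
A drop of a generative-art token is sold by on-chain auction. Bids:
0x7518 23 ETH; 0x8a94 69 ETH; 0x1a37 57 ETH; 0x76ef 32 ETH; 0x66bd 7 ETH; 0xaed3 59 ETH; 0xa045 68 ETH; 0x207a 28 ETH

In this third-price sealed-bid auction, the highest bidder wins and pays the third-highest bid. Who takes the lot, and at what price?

Sorting bids: 69 (0x8a94) > 68 (0xa045) > 59 (0xaed3) > 57 (0x1a37) > 32 (0x76ef) > 28 (0x207a) > …
0x8a94 is highest; pays the third-highest bid, 59 ETH.

0x8a94 pays 59 ETH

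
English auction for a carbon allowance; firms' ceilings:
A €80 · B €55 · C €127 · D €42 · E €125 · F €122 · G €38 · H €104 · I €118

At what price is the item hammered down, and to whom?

C wins at €125

Limits in order: 127 (C) > 125 (E) > 122 (F) > 118 (I) > 104 (H) > 80 (A) > …
Once the price passes €125, only C is left; the hammer falls at E's limit of €125.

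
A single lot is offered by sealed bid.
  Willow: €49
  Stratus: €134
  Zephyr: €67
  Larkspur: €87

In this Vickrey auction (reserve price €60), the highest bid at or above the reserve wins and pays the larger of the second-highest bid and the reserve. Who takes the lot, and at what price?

Stratus pays €87

Rule: the highest bid at or above the reserve wins and pays the larger of the second-highest bid and the reserve.
Sorting bids: 134 (Stratus) > 87 (Larkspur) > 67 (Zephyr) > 49 (Willow)
Stratus has the top bid at or above the reserve (€134).
max(second-highest €87, reserve €60) = €87; the reserve does not bind.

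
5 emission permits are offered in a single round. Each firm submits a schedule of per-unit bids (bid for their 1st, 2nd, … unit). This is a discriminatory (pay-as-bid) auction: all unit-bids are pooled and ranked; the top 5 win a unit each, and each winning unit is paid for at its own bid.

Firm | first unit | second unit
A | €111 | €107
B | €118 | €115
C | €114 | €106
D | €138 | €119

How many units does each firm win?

B 2, C 1, D 2

Merging the schedules and taking the best 5: 138 (D-1), 119 (D-2), 118 (B-1), 115 (B-2), 114 (C-1)
Next rejected bid: €111 (not a price — pay-as-bid).
Allocation: B 2, C 1, D 2.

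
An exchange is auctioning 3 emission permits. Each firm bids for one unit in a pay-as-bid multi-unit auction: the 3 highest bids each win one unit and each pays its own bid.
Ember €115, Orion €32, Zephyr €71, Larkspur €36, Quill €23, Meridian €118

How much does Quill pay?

Quill pays €0

Bids ranked high→low: 118 (Meridian), 115 (Ember), 71 (Zephyr), 36 (Larkspur), 32 (Orion), …
Winners (3 units): Meridian, Ember, Zephyr.
Quill does not win → €0.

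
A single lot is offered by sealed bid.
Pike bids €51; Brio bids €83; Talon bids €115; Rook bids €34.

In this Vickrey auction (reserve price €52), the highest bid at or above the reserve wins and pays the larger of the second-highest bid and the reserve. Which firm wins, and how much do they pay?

Talon pays €83

Sorting bids: 115 (Talon) > 83 (Brio) > 51 (Pike) > 34 (Rook)
Talon has the top bid at or above the reserve (€115).
max(second-highest €83, reserve €52) = €83; the reserve does not bind.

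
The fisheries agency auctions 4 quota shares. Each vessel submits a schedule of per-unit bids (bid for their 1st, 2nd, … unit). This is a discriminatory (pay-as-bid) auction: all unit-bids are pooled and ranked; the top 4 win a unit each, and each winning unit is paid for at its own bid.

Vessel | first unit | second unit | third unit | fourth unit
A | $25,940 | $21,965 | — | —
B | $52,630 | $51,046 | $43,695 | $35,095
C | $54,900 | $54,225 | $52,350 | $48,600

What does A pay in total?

All unit-bids, highest first — top 4: 54,900 (C-1), 54,225 (C-2), 52,630 (B-1), 52,350 (C-3)
Next rejected bid: $51,046 (not a price — pay-as-bid).
A wins no units.

A pays $0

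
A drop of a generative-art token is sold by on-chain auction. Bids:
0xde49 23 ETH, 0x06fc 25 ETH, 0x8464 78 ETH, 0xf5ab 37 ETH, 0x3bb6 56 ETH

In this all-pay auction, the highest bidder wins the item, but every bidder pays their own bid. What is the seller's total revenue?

Total revenue: 219 ETH

Sorting bids: 78 (0x8464) > 56 (0x3bb6) > 37 (0xf5ab) > 25 (0x06fc) > 23 (0xde49)
0x8464 wins with the top bid; all bids are sunk regardless.
Every bidder forfeits their bid regardless of winning.
Revenue = 23 + 25 + 78 + 37 + 56 = 219 ETH.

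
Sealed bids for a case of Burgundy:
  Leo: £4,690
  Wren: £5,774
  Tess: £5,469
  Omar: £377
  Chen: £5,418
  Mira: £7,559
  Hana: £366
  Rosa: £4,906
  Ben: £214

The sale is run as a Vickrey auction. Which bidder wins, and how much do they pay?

Bids in order: 7,559 (Mira) > 5,774 (Wren) > 5,469 (Tess) > 5,418 (Chen) > 4,906 (Rosa) > 4,690 (Leo) > …
Mira is highest; pays the second-highest bid, £5,774.

Mira pays £5,774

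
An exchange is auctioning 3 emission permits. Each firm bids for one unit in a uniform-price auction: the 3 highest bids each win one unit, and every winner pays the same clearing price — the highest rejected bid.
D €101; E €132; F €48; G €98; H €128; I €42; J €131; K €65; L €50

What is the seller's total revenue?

Total revenue: €303

Bids ranked high→low: 132 (E), 131 (J), 128 (H), 101 (D), 98 (G), …
The 3 highest are E, J, H.
Highest unsuccessful bid: €101 → clearing price.
Total revenue = 3 × €101 = €303.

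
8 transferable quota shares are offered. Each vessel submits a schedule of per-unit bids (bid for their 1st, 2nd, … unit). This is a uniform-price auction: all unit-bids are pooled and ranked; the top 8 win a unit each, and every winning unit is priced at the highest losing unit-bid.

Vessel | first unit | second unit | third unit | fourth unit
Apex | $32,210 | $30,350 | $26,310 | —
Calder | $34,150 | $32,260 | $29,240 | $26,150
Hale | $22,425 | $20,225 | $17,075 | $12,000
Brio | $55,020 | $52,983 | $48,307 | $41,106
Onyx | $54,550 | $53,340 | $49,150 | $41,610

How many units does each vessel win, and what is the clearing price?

Brio 4, Onyx 4; clearing price $34,150

All unit-bids, highest first — top 8: 55,020 (Brio-1), 54,550 (Onyx-1), 53,340 (Onyx-2), 52,983 (Brio-2), 49,150 (Onyx-3), 48,307 (Brio-3), 41,610 (Onyx-4), 41,106 (Brio-4)
The (k+1)-th unit-bid is $34,150.
Allocation: Brio 4, Onyx 4.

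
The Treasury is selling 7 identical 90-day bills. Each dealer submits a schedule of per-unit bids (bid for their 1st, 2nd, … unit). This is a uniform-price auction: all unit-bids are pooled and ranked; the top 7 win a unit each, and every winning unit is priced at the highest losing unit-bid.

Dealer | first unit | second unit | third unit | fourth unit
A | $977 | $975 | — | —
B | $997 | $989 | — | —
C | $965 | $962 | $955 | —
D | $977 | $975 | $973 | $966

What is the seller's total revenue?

Total revenue: $6,762

All unit-bids, highest first — top 7: 997 (B-1), 989 (B-2), 977 (A-1), 977 (D-1), 975 (A-2), 975 (D-2), 973 (D-3)
First bid not allocated: $966.
Allocation: A 2, B 2, D 3. Every unit priced at $966.
Revenue = 7 × 966 = $6,762.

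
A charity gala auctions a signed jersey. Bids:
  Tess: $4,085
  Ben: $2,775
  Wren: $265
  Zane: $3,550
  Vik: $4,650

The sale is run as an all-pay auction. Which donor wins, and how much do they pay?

Vik pays $4,650

All-pay auction: the highest bidder wins the item, but every bidder pays their own bid.
Sorting bids: 4,650 (Vik) > 4,085 (Tess) > 3,550 (Zane) > 2,775 (Ben) > 265 (Wren)
Vik wins with the top bid; all bids are sunk regardless.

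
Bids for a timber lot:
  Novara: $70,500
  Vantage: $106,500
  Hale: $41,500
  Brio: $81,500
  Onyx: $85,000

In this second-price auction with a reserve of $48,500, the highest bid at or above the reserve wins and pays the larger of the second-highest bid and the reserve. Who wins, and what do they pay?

Bids in order: 106,500 (Vantage) > 85,000 (Onyx) > 81,500 (Brio) > 70,500 (Novara) > 41,500 (Hale)
Highest eligible bid: Vantage at $106,500.
Second-highest bid $85,000 exceeds the reserve $48,500 → payment $85,000.

Vantage pays $85,000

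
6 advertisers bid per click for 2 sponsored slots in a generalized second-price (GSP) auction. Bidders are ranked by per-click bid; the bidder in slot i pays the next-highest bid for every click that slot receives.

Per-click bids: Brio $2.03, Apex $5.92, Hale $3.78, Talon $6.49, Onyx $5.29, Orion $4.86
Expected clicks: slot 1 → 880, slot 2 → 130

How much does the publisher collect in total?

Sorting advertisers: $6.49 (Talon) > $5.92 (Apex) > $5.29 (Onyx) > …
Slot 1: Talon pays $5.92 × 880 = $5209.60
Slot 2: Apex pays $5.29 × 130 = $687.70
Total = $5897.30

Total revenue: $5897.30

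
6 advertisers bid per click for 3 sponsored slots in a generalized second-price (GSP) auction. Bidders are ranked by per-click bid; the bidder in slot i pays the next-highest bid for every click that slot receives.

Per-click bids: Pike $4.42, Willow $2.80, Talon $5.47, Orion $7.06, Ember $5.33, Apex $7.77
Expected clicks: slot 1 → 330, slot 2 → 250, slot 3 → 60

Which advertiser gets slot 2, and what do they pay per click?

Orion; $5.47 per click

Per-click bids in order: $7.77 (Apex) > $7.06 (Orion) > $5.47 (Talon) > $5.33 (Ember) > …
Slot 2 goes to the second-ranked bidder, Orion, who pays the next bid down: $5.47/click.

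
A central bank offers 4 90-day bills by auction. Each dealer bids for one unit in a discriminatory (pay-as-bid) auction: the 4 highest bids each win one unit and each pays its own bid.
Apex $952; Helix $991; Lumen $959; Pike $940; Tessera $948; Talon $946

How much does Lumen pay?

Lumen pays $959

Sorting: 991 (Helix), 959 (Lumen), 952 (Apex), 948 (Tessera), 946 (Talon), 940 (Pike)
Winners (4 units): Helix, Lumen, Apex, Tessera.
Lumen wins → own bid $959.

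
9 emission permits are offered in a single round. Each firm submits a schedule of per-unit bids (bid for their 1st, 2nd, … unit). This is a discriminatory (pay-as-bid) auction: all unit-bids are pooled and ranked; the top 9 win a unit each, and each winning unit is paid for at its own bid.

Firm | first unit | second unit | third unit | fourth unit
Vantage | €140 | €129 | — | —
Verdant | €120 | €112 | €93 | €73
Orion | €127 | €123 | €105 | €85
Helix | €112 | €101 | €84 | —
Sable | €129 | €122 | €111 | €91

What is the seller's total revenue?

Pooled unit-bids ranked (top 9): 140 (Vantage-1), 129 (Vantage-2), 129 (Sable-1), 127 (Orion-1), 123 (Orion-2), 122 (Sable-2), 120 (Verdant-1), 112 (Verdant-2), 112 (Helix-1)
Next rejected bid: €111 (not a price — pay-as-bid).
Each winning unit pays its own bid.
Revenue = 140 + 129 + 129 + 127 + 123 + 122 + 120 + 112 + 112 = €1,114.

Total revenue: €1,114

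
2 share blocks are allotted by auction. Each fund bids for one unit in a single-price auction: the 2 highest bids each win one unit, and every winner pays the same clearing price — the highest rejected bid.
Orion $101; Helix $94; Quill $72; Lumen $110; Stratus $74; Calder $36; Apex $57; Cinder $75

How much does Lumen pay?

Sorting: 110 (Lumen), 101 (Orion), 94 (Helix), 75 (Cinder), …
The 2 highest are Lumen, Orion.
First losing bid is Helix's $94, which sets the uniform price.
Lumen wins → pays $94.

Lumen pays $94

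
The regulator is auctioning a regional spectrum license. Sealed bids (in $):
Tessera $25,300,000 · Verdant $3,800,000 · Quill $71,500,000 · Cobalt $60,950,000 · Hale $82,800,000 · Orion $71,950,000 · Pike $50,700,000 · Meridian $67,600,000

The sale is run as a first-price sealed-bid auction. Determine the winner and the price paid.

Bids ranked: 82,800,000 (Hale) > 71,950,000 (Orion) > 71,500,000 (Quill) > 67,600,000 (Meridian) > 60,950,000 (Cobalt) > 50,700,000 (Pike) > …
Hale is highest → pays own bid, $82,800,000.

Hale pays $82,800,000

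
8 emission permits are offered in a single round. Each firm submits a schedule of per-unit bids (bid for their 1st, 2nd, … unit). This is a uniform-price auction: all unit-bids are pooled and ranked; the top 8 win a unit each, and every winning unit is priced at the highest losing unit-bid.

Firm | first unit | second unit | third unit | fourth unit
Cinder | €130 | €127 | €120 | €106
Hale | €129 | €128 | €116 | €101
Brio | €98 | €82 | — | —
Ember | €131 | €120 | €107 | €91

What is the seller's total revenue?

All unit-bids, highest first — top 8: 131 (Ember-1), 130 (Cinder-1), 129 (Hale-1), 128 (Hale-2), 127 (Cinder-2), 120 (Cinder-3), 120 (Ember-2), 116 (Hale-3)
Highest rejected unit-bid = €107.
Allocation: Cinder 3, Ember 2, Hale 3. Every unit priced at €107.
Revenue = 8 × 107 = €856.

Total revenue: €856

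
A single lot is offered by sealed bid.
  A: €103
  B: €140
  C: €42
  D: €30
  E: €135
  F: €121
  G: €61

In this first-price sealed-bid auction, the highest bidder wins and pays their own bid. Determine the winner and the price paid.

Rule: the highest bidder wins and pays their own bid.
Bids ranked: 140 (B) > 135 (E) > 121 (F) > 103 (A) > 61 (G) > 42 (C) > …
First-price: B pays what they bid, €140.

B pays €140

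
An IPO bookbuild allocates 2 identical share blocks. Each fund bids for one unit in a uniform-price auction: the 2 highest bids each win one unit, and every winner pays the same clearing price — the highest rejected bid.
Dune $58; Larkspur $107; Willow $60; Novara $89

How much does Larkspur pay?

Sorting: 107 (Larkspur), 89 (Novara), 60 (Willow), 58 (Dune)
Winners (2 units): Larkspur, Novara.
First losing bid is Willow's $60, which sets the uniform price.
Larkspur wins → pays $60.

Larkspur pays $60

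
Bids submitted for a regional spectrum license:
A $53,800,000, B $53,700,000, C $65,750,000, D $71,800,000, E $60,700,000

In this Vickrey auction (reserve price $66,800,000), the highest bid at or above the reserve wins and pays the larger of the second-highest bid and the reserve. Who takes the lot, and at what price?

D pays $66,800,000

Bids in order: 71,800,000 (D) > 65,750,000 (C) > 60,700,000 (E) > 53,800,000 (A) > 53,700,000 (B)
Highest eligible bid: D at $71,800,000.
Second-highest bid $65,750,000 is below the reserve $66,800,000, so the reserve binds → payment $66,800,000.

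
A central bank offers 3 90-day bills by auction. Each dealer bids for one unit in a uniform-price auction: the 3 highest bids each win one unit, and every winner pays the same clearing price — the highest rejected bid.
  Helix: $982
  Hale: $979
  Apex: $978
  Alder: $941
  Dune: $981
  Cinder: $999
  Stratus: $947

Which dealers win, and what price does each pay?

Cinder, Helix, Dune; each pays $979

Ordering the bids: 999 (Cinder), 982 (Helix), 981 (Dune), 979 (Hale), 978 (Apex), …
Top 3: Cinder, Helix, Dune.
Clearing price = highest rejected bid = $979.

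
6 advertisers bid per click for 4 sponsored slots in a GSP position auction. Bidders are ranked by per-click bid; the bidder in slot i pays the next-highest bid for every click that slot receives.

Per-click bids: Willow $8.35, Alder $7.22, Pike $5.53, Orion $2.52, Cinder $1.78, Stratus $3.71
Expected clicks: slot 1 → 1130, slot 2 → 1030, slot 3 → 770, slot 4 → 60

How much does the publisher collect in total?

Ranked by bid: $8.35 (Willow) > $7.22 (Alder) > $5.53 (Pike) > $3.71 (Stratus) > $2.52 (Orion) > …
Slot 1: Willow pays $7.22 × 1130 = $8158.60
Slot 2: Alder pays $5.53 × 1030 = $5695.90
Slot 3: Pike pays $3.71 × 770 = $2856.70
Slot 4: Stratus pays $2.52 × 60 = $151.20
Total = $16862.40

Total revenue: $16862.40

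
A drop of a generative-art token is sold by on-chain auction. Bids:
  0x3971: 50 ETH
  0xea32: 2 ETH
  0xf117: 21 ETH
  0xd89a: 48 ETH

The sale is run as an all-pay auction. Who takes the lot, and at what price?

Sorting bids: 50 (0x3971) > 48 (0xd89a) > 21 (0xf117) > 2 (0xea32)
0x3971 wins with the top bid; all bids are sunk regardless.

0x3971 pays 50 ETH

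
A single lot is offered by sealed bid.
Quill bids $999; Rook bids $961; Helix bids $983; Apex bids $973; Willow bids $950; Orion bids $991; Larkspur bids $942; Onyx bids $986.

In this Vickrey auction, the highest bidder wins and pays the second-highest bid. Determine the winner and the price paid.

Vickrey auction: the highest bidder wins and pays the second-highest bid.
Bids in order: 999 (Quill) > 991 (Orion) > 986 (Onyx) > 983 (Helix) > 973 (Apex) > 961 (Rook) > …
Quill wins with the highest bid; price is set by the runner-up at $991.

Quill pays $991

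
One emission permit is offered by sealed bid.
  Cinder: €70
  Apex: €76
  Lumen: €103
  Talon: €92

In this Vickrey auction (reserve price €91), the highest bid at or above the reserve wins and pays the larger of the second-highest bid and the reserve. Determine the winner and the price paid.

Bids in order: 103 (Lumen) > 92 (Talon) > 76 (Apex) > 70 (Cinder)
Highest eligible bid: Lumen at €103.
Second-highest bid €92 exceeds the reserve €91 → payment €92.

Lumen pays €92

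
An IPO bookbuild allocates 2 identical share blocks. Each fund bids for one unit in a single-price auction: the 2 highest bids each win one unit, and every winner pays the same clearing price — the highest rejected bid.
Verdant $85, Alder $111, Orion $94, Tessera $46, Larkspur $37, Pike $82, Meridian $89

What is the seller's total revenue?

Total revenue: $178

Ordering the bids: 111 (Alder), 94 (Orion), 89 (Meridian), 85 (Verdant), …
Winners (2 units): Alder, Orion.
Highest unsuccessful bid: $89 → clearing price.
Total revenue = 2 × $89 = $178.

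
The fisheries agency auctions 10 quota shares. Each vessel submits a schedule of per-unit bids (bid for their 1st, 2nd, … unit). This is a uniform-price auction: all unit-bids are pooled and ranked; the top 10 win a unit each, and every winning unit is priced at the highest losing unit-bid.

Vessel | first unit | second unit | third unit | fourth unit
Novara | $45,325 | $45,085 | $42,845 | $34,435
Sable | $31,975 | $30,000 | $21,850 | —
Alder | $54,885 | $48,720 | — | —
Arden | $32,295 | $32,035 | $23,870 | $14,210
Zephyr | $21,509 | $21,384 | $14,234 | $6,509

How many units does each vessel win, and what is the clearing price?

Alder 2, Arden 2, Novara 4, Sable 2; clearing price $23,870

Pooled unit-bids ranked (top 10): 54,885 (Alder-1), 48,720 (Alder-2), 45,325 (Novara-1), 45,085 (Novara-2), 42,845 (Novara-3), 34,435 (Novara-4), 32,295 (Arden-1), 32,035 (Arden-2), 31,975 (Sable-1), 30,000 (Sable-2)
First bid not allocated: $23,870.
Allocation: Alder 2, Arden 2, Novara 4, Sable 2.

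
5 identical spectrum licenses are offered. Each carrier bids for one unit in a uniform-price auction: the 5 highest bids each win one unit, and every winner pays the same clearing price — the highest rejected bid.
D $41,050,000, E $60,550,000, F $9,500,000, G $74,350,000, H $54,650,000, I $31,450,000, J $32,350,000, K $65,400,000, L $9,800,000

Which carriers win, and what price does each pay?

G, K, E, H, D; each pays $32,350,000

Bids ranked high→low: 74,350,000 (G), 65,400,000 (K), 60,550,000 (E), 54,650,000 (H), 41,050,000 (D), 32,350,000 (J), 31,450,000 (I), …
Top 5: G, K, E, H, D.
Highest unsuccessful bid: $32,350,000 → clearing price.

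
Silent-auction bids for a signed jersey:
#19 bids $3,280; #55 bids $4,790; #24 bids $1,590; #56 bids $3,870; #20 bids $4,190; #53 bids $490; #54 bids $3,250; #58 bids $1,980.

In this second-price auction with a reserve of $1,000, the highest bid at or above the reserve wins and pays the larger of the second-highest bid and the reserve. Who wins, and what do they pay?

Bids ranked: 4,790 (#55) > 4,190 (#20) > 3,870 (#56) > 3,280 (#19) > 3,250 (#54) > 1,980 (#58) > …
Highest eligible bid: #55 at $4,790.
Second-highest bid $4,190 exceeds the reserve $1,000 → payment $4,190.

#55 pays $4,190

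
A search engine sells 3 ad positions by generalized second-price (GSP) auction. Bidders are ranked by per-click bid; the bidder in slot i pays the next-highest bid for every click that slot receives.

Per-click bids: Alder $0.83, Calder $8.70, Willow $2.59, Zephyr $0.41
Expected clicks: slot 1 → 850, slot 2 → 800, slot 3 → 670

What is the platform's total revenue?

Sorting advertisers: $8.70 (Calder) > $2.59 (Willow) > $0.83 (Alder) > $0.41 (Zephyr)
Slot 1: Calder pays $2.59 × 850 = $2201.50
Slot 2: Willow pays $0.83 × 800 = $664.00
Slot 3: Alder pays $0.41 × 670 = $274.70
Total = $3140.20

Total revenue: $3140.20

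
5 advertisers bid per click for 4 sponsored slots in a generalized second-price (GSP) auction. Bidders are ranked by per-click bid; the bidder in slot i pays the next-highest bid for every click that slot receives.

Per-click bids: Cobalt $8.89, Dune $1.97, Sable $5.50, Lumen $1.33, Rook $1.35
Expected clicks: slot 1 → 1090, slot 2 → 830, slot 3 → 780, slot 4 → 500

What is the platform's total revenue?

Total revenue: $9348.10

Ranked by bid: $8.89 (Cobalt) > $5.50 (Sable) > $1.97 (Dune) > $1.35 (Rook) > $1.33 (Lumen)
Slot 1: Cobalt pays $5.50 × 1090 = $5995.00
Slot 2: Sable pays $1.97 × 830 = $1635.10
Slot 3: Dune pays $1.35 × 780 = $1053.00
Slot 4: Rook pays $1.33 × 500 = $665.00
Total = $9348.10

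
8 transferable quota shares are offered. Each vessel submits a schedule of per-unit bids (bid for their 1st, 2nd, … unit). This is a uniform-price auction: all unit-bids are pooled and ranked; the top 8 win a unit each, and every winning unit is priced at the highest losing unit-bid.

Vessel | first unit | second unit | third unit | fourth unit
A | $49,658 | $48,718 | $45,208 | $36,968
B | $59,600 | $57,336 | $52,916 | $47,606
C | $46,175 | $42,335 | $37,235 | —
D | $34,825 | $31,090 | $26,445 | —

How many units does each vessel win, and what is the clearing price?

Merging the schedules and taking the best 8: 59,600 (B-1), 57,336 (B-2), 52,916 (B-3), 49,658 (A-1), 48,718 (A-2), 47,606 (B-4), 46,175 (C-1), 45,208 (A-3)
Highest rejected unit-bid = $42,335.
Allocation: A 3, B 4, C 1.

A 3, B 4, C 1; clearing price $42,335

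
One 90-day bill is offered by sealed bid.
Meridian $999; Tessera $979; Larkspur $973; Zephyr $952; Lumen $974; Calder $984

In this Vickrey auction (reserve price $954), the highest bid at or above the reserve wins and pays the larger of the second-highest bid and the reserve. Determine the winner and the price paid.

Vickrey auction (reserve price $954): the highest bid at or above the reserve wins and pays the larger of the second-highest bid and the reserve.
Bids in order: 999 (Meridian) > 984 (Calder) > 979 (Tessera) > 974 (Lumen) > 973 (Larkspur) > 952 (Zephyr)
Meridian has the top bid at or above the reserve ($999).
Second-highest bid $984 exceeds the reserve $954 → payment $984.

Meridian pays $984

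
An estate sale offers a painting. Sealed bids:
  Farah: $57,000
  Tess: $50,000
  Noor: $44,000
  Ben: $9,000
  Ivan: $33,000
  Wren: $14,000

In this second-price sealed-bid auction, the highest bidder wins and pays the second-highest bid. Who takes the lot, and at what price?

Bids in order: 57,000 (Farah) > 50,000 (Tess) > 44,000 (Noor) > 33,000 (Ivan) > 14,000 (Wren) > 9,000 (Ben)
Farah is highest; pays the second-highest bid, $50,000.

Farah pays $50,000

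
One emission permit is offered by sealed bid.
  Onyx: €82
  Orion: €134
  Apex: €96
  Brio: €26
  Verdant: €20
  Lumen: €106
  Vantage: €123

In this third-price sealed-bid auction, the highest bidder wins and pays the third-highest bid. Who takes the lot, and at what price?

Orion pays €106

Sorting bids: 134 (Orion) > 123 (Vantage) > 106 (Lumen) > 96 (Apex) > 82 (Onyx) > 26 (Brio) > …
Orion is highest; pays the third-highest bid, €106.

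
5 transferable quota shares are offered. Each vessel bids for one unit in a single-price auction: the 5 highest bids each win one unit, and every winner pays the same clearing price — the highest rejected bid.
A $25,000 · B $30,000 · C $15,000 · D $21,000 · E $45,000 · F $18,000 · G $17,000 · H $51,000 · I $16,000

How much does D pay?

D pays $18,000

Ordering the bids: 51,000 (H), 45,000 (E), 30,000 (B), 25,000 (A), 21,000 (D), 18,000 (F), 17,000 (G), …
The 5 highest are H, E, B, A, D.
First losing bid is F's $18,000, which sets the uniform price.
D wins → pays $18,000.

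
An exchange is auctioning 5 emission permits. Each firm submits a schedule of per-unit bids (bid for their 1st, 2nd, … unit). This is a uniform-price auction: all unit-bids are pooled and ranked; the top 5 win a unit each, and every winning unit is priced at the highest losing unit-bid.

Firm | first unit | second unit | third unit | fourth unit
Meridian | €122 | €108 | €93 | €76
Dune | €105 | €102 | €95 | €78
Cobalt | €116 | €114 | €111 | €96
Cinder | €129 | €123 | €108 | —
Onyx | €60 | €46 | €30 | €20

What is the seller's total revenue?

All unit-bids, highest first — top 5: 129 (Cinder-1), 123 (Cinder-2), 122 (Meridian-1), 116 (Cobalt-1), 114 (Cobalt-2)
First bid not allocated: €111.
Allocation: Cinder 2, Cobalt 2, Meridian 1. Every unit priced at €111.
Revenue = 5 × 111 = €555.

Total revenue: €555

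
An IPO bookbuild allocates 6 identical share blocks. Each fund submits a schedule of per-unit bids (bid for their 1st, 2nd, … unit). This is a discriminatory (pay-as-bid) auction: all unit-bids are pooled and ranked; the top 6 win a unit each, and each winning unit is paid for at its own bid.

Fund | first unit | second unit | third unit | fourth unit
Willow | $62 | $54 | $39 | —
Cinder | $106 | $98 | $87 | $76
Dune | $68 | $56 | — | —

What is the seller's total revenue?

Total revenue: $497

Merging the schedules and taking the best 6: 106 (Cinder-1), 98 (Cinder-2), 87 (Cinder-3), 76 (Cinder-4), 68 (Dune-1), 62 (Willow-1)
Next rejected bid: $56 (not a price — pay-as-bid).
Each winning unit pays its own bid.
Revenue = 106 + 98 + 87 + 76 + 68 + 62 = $497.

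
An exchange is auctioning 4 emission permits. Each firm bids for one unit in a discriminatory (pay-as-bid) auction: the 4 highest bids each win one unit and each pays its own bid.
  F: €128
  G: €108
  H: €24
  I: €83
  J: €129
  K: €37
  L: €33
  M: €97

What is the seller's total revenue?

Sorting: 129 (J), 128 (F), 108 (G), 97 (M), 83 (I), 37 (K), …
The 4 highest are J, F, G, M.
Total revenue = 129 + 128 + 108 + 97 = €462.

Total revenue: €462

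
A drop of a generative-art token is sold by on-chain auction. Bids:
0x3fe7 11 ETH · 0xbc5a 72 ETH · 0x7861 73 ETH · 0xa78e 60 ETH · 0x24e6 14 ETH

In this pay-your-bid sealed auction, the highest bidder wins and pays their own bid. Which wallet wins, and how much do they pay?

Pay-your-bid sealed auction: the highest bidder wins and pays their own bid.
Sorting bids: 73 (0x7861) > 72 (0xbc5a) > 60 (0xa78e) > 14 (0x24e6) > 11 (0x3fe7)
0x7861 has the highest bid and pays exactly that: 73 ETH.

0x7861 pays 73 ETH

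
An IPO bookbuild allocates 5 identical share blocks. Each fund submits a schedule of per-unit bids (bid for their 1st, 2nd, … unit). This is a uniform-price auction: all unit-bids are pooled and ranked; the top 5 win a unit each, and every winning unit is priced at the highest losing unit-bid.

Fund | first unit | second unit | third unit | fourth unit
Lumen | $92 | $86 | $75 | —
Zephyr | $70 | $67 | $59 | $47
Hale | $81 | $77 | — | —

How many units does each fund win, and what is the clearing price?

Pooled unit-bids ranked (top 5): 92 (Lumen-1), 86 (Lumen-2), 81 (Hale-1), 77 (Hale-2), 75 (Lumen-3)
First bid not allocated: $70.
Allocation: Hale 2, Lumen 3.

Hale 2, Lumen 3; clearing price $70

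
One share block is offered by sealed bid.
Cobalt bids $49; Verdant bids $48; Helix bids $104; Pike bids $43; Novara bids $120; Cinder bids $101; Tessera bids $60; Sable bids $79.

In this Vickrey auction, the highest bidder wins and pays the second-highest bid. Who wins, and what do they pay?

Novara pays $104

Vickrey auction: the highest bidder wins and pays the second-highest bid.
Sorting bids: 120 (Novara) > 104 (Helix) > 101 (Cinder) > 79 (Sable) > 60 (Tessera) > 49 (Cobalt) > …
Novara wins with the highest bid; price is set by the runner-up at $104.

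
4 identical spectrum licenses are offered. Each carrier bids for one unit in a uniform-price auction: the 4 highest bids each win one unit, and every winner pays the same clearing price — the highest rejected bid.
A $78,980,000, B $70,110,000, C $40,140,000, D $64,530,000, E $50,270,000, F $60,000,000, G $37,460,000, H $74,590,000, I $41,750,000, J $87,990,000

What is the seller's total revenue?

Total revenue: $258,120,000

Sorting: 87,990,000 (J), 78,980,000 (A), 74,590,000 (H), 70,110,000 (B), 64,530,000 (D), 60,000,000 (F), …
The 4 highest are J, A, H, B.
First losing bid is D's $64,530,000, which sets the uniform price.
Total revenue = 4 × $64,530,000 = $258,120,000.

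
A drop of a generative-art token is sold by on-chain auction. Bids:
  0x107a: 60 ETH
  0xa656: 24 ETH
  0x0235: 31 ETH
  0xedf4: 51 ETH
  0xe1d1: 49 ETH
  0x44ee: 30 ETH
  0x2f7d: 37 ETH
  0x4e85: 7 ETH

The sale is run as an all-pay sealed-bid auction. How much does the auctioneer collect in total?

All-pay sealed-bid auction: the highest bidder wins the item, but every bidder pays their own bid.
Sorting bids: 60 (0x107a) > 51 (0xedf4) > 49 (0xe1d1) > 37 (0x2f7d) > 31 (0x0235) > 30 (0x44ee) > …
Every bidder forfeits their bid regardless of winning.
Revenue = 60 + 24 + 31 + 51 + 49 + 30 + 37 + 7 = 289 ETH.

Total revenue: 289 ETH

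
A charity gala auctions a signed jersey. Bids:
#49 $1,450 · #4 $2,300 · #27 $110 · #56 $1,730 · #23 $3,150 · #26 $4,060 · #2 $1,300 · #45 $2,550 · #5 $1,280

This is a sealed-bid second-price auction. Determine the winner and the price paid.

Sorting bids: 4,060 (#26) > 3,150 (#23) > 2,550 (#45) > 2,300 (#4) > 1,730 (#56) > 1,450 (#49) > …
#26 wins with the highest bid; price is set by the runner-up at $3,150.

#26 pays $3,150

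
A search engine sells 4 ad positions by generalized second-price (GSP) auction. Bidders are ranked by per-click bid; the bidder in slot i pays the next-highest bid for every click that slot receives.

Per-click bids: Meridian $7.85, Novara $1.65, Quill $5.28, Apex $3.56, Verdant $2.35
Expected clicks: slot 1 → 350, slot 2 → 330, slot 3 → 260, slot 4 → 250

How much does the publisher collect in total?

Total revenue: $4046.30

Per-click bids in order: $7.85 (Meridian) > $5.28 (Quill) > $3.56 (Apex) > $2.35 (Verdant) > $1.65 (Novara)
Slot 1: Meridian pays $5.28 × 350 = $1848.00
Slot 2: Quill pays $3.56 × 330 = $1174.80
Slot 3: Apex pays $2.35 × 260 = $611.00
Slot 4: Verdant pays $1.65 × 250 = $412.50
Total = $4046.30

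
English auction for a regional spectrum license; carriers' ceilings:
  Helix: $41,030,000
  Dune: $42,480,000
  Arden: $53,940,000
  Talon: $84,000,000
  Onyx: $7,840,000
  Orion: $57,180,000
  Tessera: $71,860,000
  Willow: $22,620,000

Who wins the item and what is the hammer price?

Talon wins at $71,860,000

Sorting limits: 84,000,000 (Talon) > 71,860,000 (Tessera) > 57,180,000 (Orion) > 53,940,000 (Arden) > 42,480,000 (Dune) > 41,030,000 (Helix) > …
Tessera is the last rival to drop out, at $71,860,000; Talon remains and wins at that price.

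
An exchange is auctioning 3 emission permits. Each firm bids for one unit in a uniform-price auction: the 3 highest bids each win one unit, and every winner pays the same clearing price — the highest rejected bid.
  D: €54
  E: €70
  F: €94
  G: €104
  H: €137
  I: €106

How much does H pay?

Ordering the bids: 137 (H), 106 (I), 104 (G), 94 (F), 70 (E), …
The 3 highest are H, I, G.
Clearing price = highest rejected bid = €94.
H wins → pays €94.

H pays €94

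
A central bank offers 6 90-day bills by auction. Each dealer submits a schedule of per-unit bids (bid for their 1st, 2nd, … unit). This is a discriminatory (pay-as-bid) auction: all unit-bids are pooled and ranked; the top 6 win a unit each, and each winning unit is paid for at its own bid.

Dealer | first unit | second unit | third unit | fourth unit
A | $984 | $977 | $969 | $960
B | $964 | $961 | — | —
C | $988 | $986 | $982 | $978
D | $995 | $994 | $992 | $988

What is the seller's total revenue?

Pooled unit-bids ranked (top 6): 995 (D-1), 994 (D-2), 992 (D-3), 988 (C-1), 988 (D-4), 986 (C-2)
Next rejected bid: $984 (not a price — pay-as-bid).
Each winning unit pays its own bid.
Revenue = 995 + 994 + 992 + 988 + 988 + 986 = $5,943.

Total revenue: $5,943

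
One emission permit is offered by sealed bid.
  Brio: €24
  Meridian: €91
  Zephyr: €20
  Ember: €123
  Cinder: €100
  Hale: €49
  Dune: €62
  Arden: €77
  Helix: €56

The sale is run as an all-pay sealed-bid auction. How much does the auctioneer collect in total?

Rule: the highest bidder wins the item, but every bidder pays their own bid.
Sorting bids: 123 (Ember) > 100 (Cinder) > 91 (Meridian) > 77 (Arden) > 62 (Dune) > 56 (Helix) > …
Ember wins with the top bid; all bids are sunk regardless.
Every bidder forfeits their bid regardless of winning.
Revenue = 24 + 91 + 20 + 123 + 100 + 49 + 62 + 77 + 56 = €602.

Total revenue: €602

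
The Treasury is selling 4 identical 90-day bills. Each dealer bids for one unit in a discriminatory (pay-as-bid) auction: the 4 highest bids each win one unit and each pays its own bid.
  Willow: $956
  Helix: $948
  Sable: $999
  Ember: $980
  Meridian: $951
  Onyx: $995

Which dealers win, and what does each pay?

Sorting: 999 (Sable), 995 (Onyx), 980 (Ember), 956 (Willow), 951 (Meridian), 948 (Helix)
Top 4: Sable, Onyx, Ember, Willow.
Each winner pays its own bid: Sable $999, Onyx $995, Ember $980, Willow $956.

Sable $999, Onyx $995, Ember $980, Willow $956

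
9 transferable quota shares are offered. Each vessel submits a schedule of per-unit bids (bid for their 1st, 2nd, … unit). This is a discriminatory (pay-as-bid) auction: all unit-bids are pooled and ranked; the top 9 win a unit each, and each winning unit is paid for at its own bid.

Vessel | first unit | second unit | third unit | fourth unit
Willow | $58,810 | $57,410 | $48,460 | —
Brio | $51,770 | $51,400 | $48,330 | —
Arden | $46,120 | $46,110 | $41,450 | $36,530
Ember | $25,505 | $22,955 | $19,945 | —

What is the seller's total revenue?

All unit-bids, highest first — top 9: 58,810 (Willow-1), 57,410 (Willow-2), 51,770 (Brio-1), 51,400 (Brio-2), 48,460 (Willow-3), 48,330 (Brio-3), 46,120 (Arden-1), 46,110 (Arden-2), 41,450 (Arden-3)
Next rejected bid: $36,530 (not a price — pay-as-bid).
Each winning unit pays its own bid.
Revenue = 58,810 + 57,410 + 51,770 + 51,400 + 48,460 + 48,330 + 46,120 + 46,110 + 41,450 = $449,860.

Total revenue: $449,860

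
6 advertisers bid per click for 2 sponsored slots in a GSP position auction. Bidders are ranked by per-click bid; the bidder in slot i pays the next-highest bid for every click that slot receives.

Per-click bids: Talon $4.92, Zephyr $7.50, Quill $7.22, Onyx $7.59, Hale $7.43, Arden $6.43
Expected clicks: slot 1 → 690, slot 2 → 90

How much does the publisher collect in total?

Sorting advertisers: $7.59 (Onyx) > $7.50 (Zephyr) > $7.43 (Hale) > …
Slot 1: Onyx pays $7.50 × 690 = $5175.00
Slot 2: Zephyr pays $7.43 × 90 = $668.70
Total = $5843.70

Total revenue: $5843.70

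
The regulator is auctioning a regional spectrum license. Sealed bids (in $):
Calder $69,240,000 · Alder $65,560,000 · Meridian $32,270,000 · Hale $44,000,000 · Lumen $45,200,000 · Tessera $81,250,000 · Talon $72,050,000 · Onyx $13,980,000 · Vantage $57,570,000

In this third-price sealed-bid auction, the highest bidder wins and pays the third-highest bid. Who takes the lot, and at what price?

Tessera pays $69,240,000

Bids ranked: 81,250,000 (Tessera) > 72,050,000 (Talon) > 69,240,000 (Calder) > 65,560,000 (Alder) > 57,570,000 (Vantage) > 45,200,000 (Lumen) > …
Tessera wins; payment is bid #3 in the ranking = $69,240,000.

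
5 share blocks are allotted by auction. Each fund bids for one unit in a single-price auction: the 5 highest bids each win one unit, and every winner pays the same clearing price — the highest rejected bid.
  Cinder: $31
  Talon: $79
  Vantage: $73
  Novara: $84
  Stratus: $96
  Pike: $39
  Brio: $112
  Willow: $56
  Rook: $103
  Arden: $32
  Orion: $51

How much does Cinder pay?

Cinder pays $0

Bids ranked high→low: 112 (Brio), 103 (Rook), 96 (Stratus), 84 (Novara), 79 (Talon), 73 (Vantage), 56 (Willow), …
Winners (5 units): Brio, Rook, Stratus, Novara, Talon.
Highest unsuccessful bid: $73 → clearing price.
Cinder does not win → pays $0.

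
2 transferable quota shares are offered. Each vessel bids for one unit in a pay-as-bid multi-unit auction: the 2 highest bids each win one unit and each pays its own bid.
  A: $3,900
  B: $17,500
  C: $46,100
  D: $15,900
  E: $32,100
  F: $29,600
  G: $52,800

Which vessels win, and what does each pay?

Bids ranked high→low: 52,800 (G), 46,100 (C), 32,100 (E), 29,600 (F), …
Winners (2 units): G, C.
Each winner pays its own bid: G $52,800, C $46,100.

G $52,800, C $46,100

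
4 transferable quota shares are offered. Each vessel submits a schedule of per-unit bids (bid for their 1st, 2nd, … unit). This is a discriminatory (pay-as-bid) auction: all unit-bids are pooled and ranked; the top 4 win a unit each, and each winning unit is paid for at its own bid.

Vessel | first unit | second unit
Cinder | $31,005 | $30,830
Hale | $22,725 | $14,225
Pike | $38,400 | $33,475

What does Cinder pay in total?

Pooled unit-bids ranked (top 4): 38,400 (Pike-1), 33,475 (Pike-2), 31,005 (Cinder-1), 30,830 (Cinder-2)
Next rejected bid: $22,725 (not a price — pay-as-bid).
Cinder's winning unit-bids: 31,005 + 30,830 = $61,835.

Cinder pays $61,835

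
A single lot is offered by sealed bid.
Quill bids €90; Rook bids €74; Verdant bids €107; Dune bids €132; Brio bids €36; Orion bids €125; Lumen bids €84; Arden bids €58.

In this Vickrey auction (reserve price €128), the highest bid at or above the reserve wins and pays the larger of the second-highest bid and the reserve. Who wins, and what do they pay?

Vickrey auction (reserve price €128): the highest bid at or above the reserve wins and pays the larger of the second-highest bid and the reserve.
Bids ranked: 132 (Dune) > 125 (Orion) > 107 (Verdant) > 90 (Quill) > 84 (Lumen) > 74 (Rook) > …
Dune has the top bid at or above the reserve (€132).
Second-highest bid €125 is below the reserve €128, so the reserve binds → payment €128.

Dune pays €128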